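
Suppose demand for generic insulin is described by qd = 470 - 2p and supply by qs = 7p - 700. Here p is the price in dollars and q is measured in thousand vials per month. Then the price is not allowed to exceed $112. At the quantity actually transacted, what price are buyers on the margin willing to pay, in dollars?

Setting quantity demanded equal to quantity supplied, 470 - 2p = 7p - 700, gives p* = 130 and q* = 210.
Because the ceiling (112) lies below the market-clearing price, it is binding.
At p = 112: qd = 470 - 2·112 = 246 and qs = 7·112 - 700 = 84.
Only 84 units reach the market. On the demand curve, the marginal buyer's willingness to pay at q = 84 is (470 - 84)/2 = 193.

193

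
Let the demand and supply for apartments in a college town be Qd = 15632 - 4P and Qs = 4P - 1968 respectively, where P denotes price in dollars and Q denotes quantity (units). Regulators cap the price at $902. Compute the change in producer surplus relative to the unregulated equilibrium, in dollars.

-5498328

Equilibrium: 15632 - 4P = 4P - 1968, so 17600 = 8P and P* = 2200, Q* = 6832.
Since 902 < 2200, the ceiling is binding.
At P = 902: Qd = 15632 - 4·902 = 12024 and Qs = 4·902 - 1968 = 1640.
Producer surplus without the control is ½ · (2200 - 492) · 6832 = 5834528.
With the ceiling, producers sell 1640 units at 902, so PS = ½ · (902 - 492) · 1640 = 336200.
Change in producer surplus = 336200 - 5834528 = -5498328.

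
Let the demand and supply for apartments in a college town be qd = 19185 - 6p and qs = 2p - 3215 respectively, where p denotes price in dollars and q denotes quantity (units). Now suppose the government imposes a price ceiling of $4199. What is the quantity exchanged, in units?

Equilibrium: 19185 - 6p = 2p - 3215, so 22400 = 8p and p* = 2800, q* = 2385.
The ceiling of 4199 is above the equilibrium price 2800, so it is not binding; the market clears at p* = 2800, q* = 2385.

2385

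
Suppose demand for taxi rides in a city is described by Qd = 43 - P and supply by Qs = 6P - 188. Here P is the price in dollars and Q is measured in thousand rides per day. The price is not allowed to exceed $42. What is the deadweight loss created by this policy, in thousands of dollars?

0

Setting quantity demanded equal to quantity supplied, 43 - P = 6P - 188, gives P* = 33 and Q* = 10.
The ceiling of 42 is above the equilibrium price 33, so it is not binding; the market clears at P* = 33, Q* = 10.
Since the control does not bind, no trades are prevented and deadweight loss is zero.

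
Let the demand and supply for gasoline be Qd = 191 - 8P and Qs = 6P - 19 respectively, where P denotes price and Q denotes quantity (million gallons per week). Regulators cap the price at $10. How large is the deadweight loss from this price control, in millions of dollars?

131.25

Without the control the market clears where 191 - 8P = 6P - 19, i.e. P* = 15 and Q* = 71.
The ceiling of 10 is below the equilibrium price 15, so it binds.
At P = 10: Qd = 191 - 8·10 = 111 and Qs = 6·10 - 19 = 41.
Quantity traded falls to 41. At Q = 41 the demand price is (191 - 41)/8 = 18.75 and the supply price is (19 + 41)/6 = 10.
Deadweight loss = ½ · (18.75 - 10) · (71 - 41) = ½ · 8.75 · 30 = 131.25.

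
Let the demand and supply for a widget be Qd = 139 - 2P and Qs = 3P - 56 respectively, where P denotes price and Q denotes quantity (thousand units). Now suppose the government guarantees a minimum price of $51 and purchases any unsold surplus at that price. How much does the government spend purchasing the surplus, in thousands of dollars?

Setting quantity demanded equal to quantity supplied, 139 - 2P = 3P - 56, gives P* = 39 and Q* = 61.
Since 51 > 39, the floor is binding.
At P = 51: Qd = 139 - 2·51 = 37 and Qs = 3·51 - 56 = 97.
Surplus = Qs - Qd = 60.
Government expenditure = surplus × support price = 60 × 51 = 3060.

3060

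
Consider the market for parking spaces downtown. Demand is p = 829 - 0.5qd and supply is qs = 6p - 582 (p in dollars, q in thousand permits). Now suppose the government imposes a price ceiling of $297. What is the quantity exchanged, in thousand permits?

Rearranging demand gives qd = 1658 - 2p. Without the control the market clears where 1658 - 2p = 6p - 582, i.e. p* = 280 and q* = 1098.
Since 297 is above p* = 280, the ceiling does not bind and the free-market outcome prevails.

1098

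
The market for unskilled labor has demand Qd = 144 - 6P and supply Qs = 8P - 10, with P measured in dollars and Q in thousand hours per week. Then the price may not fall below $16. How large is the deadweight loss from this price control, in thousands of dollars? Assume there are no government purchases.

131.25

Equilibrium: 144 - 6P = 8P - 10, so 154 = 14P and P* = 11, Q* = 78.
Since 16 > 11, the floor is binding.
At P = 16: Qd = 144 - 6·16 = 48 and Qs = 8·16 - 10 = 118.
Quantity traded falls to 48. At Q = 48 the demand price is (144 - 48)/6 = 16 and the supply price is (10 + 48)/8 = 7.25.
Deadweight loss = ½ · (16 - 7.25) · (78 - 48) = ½ · 8.75 · 30 = 131.25.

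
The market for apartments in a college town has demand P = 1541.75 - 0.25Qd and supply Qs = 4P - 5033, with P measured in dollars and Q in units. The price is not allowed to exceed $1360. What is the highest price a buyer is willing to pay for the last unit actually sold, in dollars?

Rearranging demand gives Qd = 6167 - 4P. Without the control the market clears where 6167 - 4P = 4P - 5033, i.e. P* = 1400 and Q* = 567.
Because the ceiling (1360) lies below the market-clearing price, it is binding.
At P = 1360: Qd = 6167 - 4·1360 = 727 and Qs = 4·1360 - 5033 = 407.
Only 407 units reach the market. On the demand curve, the marginal buyer's willingness to pay at Q = 407 is (6167 - 407)/4 = 1440.

1440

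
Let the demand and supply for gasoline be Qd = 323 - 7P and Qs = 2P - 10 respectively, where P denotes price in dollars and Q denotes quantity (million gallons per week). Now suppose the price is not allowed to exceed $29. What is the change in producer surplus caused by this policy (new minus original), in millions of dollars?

Without the control the market clears where 323 - 7P = 2P - 10, i.e. P* = 37 and Q* = 64.
Because the ceiling (29) lies below the market-clearing price, it is binding.
At P = 29: Qd = 323 - 7·29 = 120 and Qs = 2·29 - 10 = 48.
Producer surplus without the control is ½ · (37 - 5) · 64 = 1024.
With the ceiling, producers sell 48 units at 29, so PS = ½ · (29 - 5) · 48 = 576.
Change in producer surplus = 576 - 1024 = -448.

-448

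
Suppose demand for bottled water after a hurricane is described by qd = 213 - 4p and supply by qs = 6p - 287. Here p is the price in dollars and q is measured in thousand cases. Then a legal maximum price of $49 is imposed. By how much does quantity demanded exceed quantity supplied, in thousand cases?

Equilibrium: 213 - 4p = 6p - 287, so 500 = 10p and p* = 50, q* = 13.
Because the ceiling (49) lies below the market-clearing price, it is binding.
At p = 49: qd = 213 - 4·49 = 17 and qs = 6·49 - 287 = 7.
Shortage = qd - qs = 17 - 7 = 10.

10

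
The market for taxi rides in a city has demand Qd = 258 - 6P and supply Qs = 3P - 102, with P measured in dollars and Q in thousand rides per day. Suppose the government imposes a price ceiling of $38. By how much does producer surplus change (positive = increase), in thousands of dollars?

Equilibrium: 258 - 6P = 3P - 102, so 360 = 9P and P* = 40, Q* = 18.
The ceiling of 38 is below the equilibrium price 40, so it binds.
At P = 38: Qd = 258 - 6·38 = 30 and Qs = 3·38 - 102 = 12.
Producer surplus without the control is ½ · (40 - 34) · 18 = 54.
With the ceiling, producers sell 12 units at 38, so PS = ½ · (38 - 34) · 12 = 24.
Change in producer surplus = 24 - 54 = -30.

-30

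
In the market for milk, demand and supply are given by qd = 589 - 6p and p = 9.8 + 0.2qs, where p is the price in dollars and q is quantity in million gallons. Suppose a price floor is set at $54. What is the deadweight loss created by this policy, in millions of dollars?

0

Rearranging supply gives qs = 5p - 49. Without the control the market clears where 589 - 6p = 5p - 49, i.e. p* = 58 and q* = 241.
The floor of 54 is below the equilibrium price 58, so it is not binding; the market clears at p* = 58, q* = 241.
Since the control does not bind, no trades are prevented and deadweight loss is zero.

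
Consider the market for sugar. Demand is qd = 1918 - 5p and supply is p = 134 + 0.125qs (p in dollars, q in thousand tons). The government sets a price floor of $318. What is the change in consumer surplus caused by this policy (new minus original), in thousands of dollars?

Rearranging supply gives qs = 8p - 1072. Equilibrium: 1918 - 5p = 8p - 1072, so 2990 = 13p and p* = 230, q* = 768.
The floor of 318 is above the equilibrium price 230, so it binds.
At p = 318: qd = 1918 - 5·318 = 328 and qs = 8·318 - 1072 = 1472.
Consumer surplus without the control is ½ · (383.6 - 230) · 768 = 58982.4.
With the floor, consumers buy 328 units at 318, so CS = ½ · (383.6 - 318) · 328 = 10758.4.
Change in consumer surplus = 10758.4 - 58982.4 = -48224.

-48224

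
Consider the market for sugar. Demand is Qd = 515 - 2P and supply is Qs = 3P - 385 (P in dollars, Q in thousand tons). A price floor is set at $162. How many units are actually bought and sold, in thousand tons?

Setting quantity demanded equal to quantity supplied, 515 - 2P = 3P - 385, gives P* = 180 and Q* = 155.
The floor of 162 is below the equilibrium price 180, so it is not binding; the market clears at P* = 180, Q* = 155.

155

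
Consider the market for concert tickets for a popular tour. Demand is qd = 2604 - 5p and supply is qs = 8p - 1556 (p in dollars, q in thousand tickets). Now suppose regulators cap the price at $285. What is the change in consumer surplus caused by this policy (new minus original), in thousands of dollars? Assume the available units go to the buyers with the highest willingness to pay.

Setting quantity demanded equal to quantity supplied, 2604 - 5p = 8p - 1556, gives p* = 320 and q* = 1004.
Because the ceiling (285) lies below the market-clearing price, it is binding.
At p = 285: qd = 2604 - 5·285 = 1179 and qs = 8·285 - 1556 = 724.
Consumer surplus without the control is ½ · (520.8 - 320) · 1004 = 100801.6.
With the ceiling, 724 units are sold at 285 (assume they go to the highest-value buyers). The demand price at q = 724 is 376, so CS = ½ · [(520.8 - 285) + (376 - 285)] · 724 = 118301.6.
Change in consumer surplus = 118301.6 - 100801.6 = 17500.

17500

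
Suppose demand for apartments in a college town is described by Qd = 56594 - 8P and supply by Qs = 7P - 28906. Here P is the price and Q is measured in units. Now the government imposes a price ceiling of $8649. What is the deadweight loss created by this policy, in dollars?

Equilibrium: 56594 - 8P = 7P - 28906, so 85500 = 15P and P* = 5700, Q* = 10994.
Since 8649 is above P* = 5700, the ceiling does not bind and the free-market outcome prevails.
Since the control does not bind, no trades are prevented and deadweight loss is zero.

0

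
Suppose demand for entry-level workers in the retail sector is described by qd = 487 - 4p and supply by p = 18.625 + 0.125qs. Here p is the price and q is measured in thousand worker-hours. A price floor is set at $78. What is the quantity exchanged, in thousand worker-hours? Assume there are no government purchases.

Rearranging supply gives qs = 8p - 149. In a free market, 487 - 4p = 8p - 149 gives the equilibrium p* = 53, q* = 275.
Because the floor (78) lies above the market-clearing price, it is binding.
At p = 78: qd = 487 - 4·78 = 175 and qs = 8·78 - 149 = 475.
The quantity actually transacted is the short side, demand: 175.

175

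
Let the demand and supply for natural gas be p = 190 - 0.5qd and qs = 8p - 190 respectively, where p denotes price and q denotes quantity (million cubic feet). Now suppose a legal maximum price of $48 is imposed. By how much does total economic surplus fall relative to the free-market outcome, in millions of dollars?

Rearranging demand gives qd = 380 - 2p. Without the control the market clears where 380 - 2p = 8p - 190, i.e. p* = 57 and q* = 266.
Since 48 < 57, the ceiling is binding.
At p = 48: qd = 380 - 2·48 = 284 and qs = 8·48 - 190 = 194.
Quantity traded falls to 194. At q = 194 the demand price is (380 - 194)/2 = 93 and the supply price is (190 + 194)/8 = 48.
Deadweight loss = ½ · (93 - 48) · (266 - 194) = ½ · 45 · 72 = 1620.

1620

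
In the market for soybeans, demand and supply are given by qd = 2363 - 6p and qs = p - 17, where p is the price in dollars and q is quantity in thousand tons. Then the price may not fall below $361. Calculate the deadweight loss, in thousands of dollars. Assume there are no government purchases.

Setting quantity demanded equal to quantity supplied, 2363 - 6p = p - 17, gives p* = 340 and q* = 323.
The floor of 361 is above the equilibrium price 340, so it binds.
At p = 361: qd = 2363 - 6·361 = 197 and qs = 361 - 17 = 344.
Quantity traded falls to 197. At q = 197 the demand price is (2363 - 197)/6 = 361 and the supply price is 17 + 197 = 214.
Deadweight loss = ½ · (361 - 214) · (323 - 197) = ½ · 147 · 126 = 9261.

9261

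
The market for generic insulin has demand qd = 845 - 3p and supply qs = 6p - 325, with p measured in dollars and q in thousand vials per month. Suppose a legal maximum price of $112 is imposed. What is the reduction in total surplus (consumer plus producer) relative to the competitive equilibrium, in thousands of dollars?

2916

Equilibrium: 845 - 3p = 6p - 325, so 1170 = 9p and p* = 130, q* = 455.
Because the ceiling (112) lies below the market-clearing price, it is binding.
At p = 112: qd = 845 - 3·112 = 509 and qs = 6·112 - 325 = 347.
Quantity traded falls to 347. At q = 347 the demand price is (845 - 347)/3 = 166 and the supply price is (325 + 347)/6 = 112.
Deadweight loss = ½ · (166 - 112) · (455 - 347) = ½ · 54 · 108 = 2916.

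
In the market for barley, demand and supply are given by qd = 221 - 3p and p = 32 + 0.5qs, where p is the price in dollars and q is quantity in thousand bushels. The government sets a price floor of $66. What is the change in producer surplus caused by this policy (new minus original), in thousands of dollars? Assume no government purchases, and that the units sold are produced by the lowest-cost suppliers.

Rearranging supply gives qs = 2p - 64. Equilibrium: 221 - 3p = 2p - 64, so 285 = 5p and p* = 57, q* = 50.
Since 66 > 57, the floor is binding.
At p = 66: qd = 221 - 3·66 = 23 and qs = 2·66 - 64 = 68.
Producer surplus without the control is ½ · (57 - 32) · 50 = 625.
With the floor, 23 units are sold at 66. The supply price at q = 23 is 43.5, so PS = ½ · [(66 - 32) + (66 - 43.5)] · 23 = 649.75.
Change in producer surplus = 649.75 - 625 = 24.75.

24.75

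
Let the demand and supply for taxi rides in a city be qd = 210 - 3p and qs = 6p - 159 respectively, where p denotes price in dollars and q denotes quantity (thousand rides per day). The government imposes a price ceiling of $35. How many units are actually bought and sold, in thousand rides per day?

51

Setting quantity demanded equal to quantity supplied, 210 - 3p = 6p - 159, gives p* = 41 and q* = 87.
Because the ceiling (35) lies below the market-clearing price, it is binding.
At p = 35: qd = 210 - 3·35 = 105 and qs = 6·35 - 159 = 51.
The quantity actually transacted is the short side, supply: 51.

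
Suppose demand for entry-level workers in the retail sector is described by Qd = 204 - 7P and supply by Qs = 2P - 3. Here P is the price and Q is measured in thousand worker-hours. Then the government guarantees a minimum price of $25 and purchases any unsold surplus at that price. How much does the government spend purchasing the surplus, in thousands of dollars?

In a free market, 204 - 7P = 2P - 3 gives the equilibrium P* = 23, Q* = 43.
Because the floor (25) lies above the market-clearing price, it is binding.
At P = 25: Qd = 204 - 7·25 = 29 and Qs = 2·25 - 3 = 47.
Surplus = Qs - Qd = 18.
Government expenditure = surplus × support price = 18 × 25 = 450.

450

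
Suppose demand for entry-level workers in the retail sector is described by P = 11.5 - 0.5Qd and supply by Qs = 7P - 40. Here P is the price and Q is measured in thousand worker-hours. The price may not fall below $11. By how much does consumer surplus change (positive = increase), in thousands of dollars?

-20

Rearranging demand gives Qd = 23 - 2P. Without the control the market clears where 23 - 2P = 7P - 40, i.e. P* = 7 and Q* = 9.
Because the floor (11) lies above the market-clearing price, it is binding.
At P = 11: Qd = 23 - 2·11 = 1 and Qs = 7·11 - 40 = 37.
Consumer surplus without the control is ½ · (11.5 - 7) · 9 = 20.25.
With the floor, consumers buy 1 units at 11, so CS = ½ · (11.5 - 11) · 1 = 0.25.
Change in consumer surplus = 0.25 - 20.25 = -20.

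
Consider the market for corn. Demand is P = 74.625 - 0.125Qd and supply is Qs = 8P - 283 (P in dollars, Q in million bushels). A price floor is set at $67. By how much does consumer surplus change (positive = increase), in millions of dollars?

Rearranging demand gives Qd = 597 - 8P. Setting quantity demanded equal to quantity supplied, 597 - 8P = 8P - 283, gives P* = 55 and Q* = 157.
Since 67 > 55, the floor is binding.
At P = 67: Qd = 597 - 8·67 = 61 and Qs = 8·67 - 283 = 253.
Consumer surplus without the control is ½ · (74.625 - 55) · 157 = 1540.5625.
With the floor, consumers buy 61 units at 67, so CS = ½ · (74.625 - 67) · 61 = 232.5625.
Change in consumer surplus = 232.5625 - 1540.5625 = -1308.

-1308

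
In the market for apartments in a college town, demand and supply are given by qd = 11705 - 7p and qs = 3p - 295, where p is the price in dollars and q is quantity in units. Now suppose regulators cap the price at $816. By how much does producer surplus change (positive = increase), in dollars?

Equilibrium: 11705 - 7p = 3p - 295, so 12000 = 10p and p* = 1200, q* = 3305.
Because the ceiling (816) lies below the market-clearing price, it is binding.
At p = 816: qd = 11705 - 7·816 = 5993 and qs = 3·816 - 295 = 2153.
Producer surplus without the control is ½ · (1200 - 295/3) · 3305 = 10923025/6.
With the ceiling, producers sell 2153 units at 816, so PS = ½ · (816 - 295/3) · 2153 = 4635409/6.
Change in producer surplus = 4635409/6 - 10923025/6 = -1047936.

-1047936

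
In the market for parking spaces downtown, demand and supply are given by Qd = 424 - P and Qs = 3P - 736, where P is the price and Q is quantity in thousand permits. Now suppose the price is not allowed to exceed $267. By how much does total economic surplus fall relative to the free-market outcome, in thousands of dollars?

Without the control the market clears where 424 - P = 3P - 736, i.e. P* = 290 and Q* = 134.
Because the ceiling (267) lies below the market-clearing price, it is binding.
At P = 267: Qd = 424 - 267 = 157 and Qs = 3·267 - 736 = 65.
Quantity traded falls to 65. At Q = 65 the demand price is 424 - 65 = 359 and the supply price is (736 + 65)/3 = 267.
Deadweight loss = ½ · (359 - 267) · (134 - 65) = ½ · 92 · 69 = 3174.

3174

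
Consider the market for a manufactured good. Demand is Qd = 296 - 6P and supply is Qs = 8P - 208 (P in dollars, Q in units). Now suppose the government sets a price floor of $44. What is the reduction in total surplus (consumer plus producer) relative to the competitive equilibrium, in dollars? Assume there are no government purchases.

Equilibrium: 296 - 6P = 8P - 208, so 504 = 14P and P* = 36, Q* = 80.
Since 44 > 36, the floor is binding.
At P = 44: Qd = 296 - 6·44 = 32 and Qs = 8·44 - 208 = 144.
Quantity traded falls to 32. At Q = 32 the demand price is (296 - 32)/6 = 44 and the supply price is (208 + 32)/8 = 30.
Deadweight loss = ½ · (44 - 30) · (80 - 32) = ½ · 14 · 48 = 336.

336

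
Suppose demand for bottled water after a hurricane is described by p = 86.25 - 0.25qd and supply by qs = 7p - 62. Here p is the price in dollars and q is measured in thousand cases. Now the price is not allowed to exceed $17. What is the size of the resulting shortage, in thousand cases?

Rearranging demand gives qd = 345 - 4p. In a free market, 345 - 4p = 7p - 62 gives the equilibrium p* = 37, q* = 197.
The ceiling of 17 is below the equilibrium price 37, so it binds.
At p = 17: qd = 345 - 4·17 = 277 and qs = 7·17 - 62 = 57.
Shortage = qd - qs = 277 - 57 = 220.

220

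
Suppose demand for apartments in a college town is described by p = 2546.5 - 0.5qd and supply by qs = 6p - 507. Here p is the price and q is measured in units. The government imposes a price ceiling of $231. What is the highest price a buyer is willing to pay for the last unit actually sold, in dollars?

2107

Rearranging demand gives qd = 5093 - 2p. Setting quantity demanded equal to quantity supplied, 5093 - 2p = 6p - 507, gives p* = 700 and q* = 3693.
Since 231 < 700, the ceiling is binding.
At p = 231: qd = 5093 - 2·231 = 4631 and qs = 6·231 - 507 = 879.
Only 879 units reach the market. On the demand curve, the marginal buyer's willingness to pay at q = 879 is (5093 - 879)/2 = 2107.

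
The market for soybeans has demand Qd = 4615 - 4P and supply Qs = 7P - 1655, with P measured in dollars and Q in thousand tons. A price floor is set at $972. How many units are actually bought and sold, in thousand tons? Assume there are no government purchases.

Without the control the market clears where 4615 - 4P = 7P - 1655, i.e. P* = 570 and Q* = 2335.
The floor of 972 is above the equilibrium price 570, so it binds.
At P = 972: Qd = 4615 - 4·972 = 727 and Qs = 7·972 - 1655 = 5149.
The quantity actually transacted is the short side, demand: 727.

727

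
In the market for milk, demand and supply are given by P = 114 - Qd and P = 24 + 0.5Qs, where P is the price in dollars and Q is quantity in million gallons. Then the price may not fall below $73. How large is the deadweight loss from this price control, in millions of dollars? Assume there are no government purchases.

270.75

Rearranging demand gives Qd = 114 - P; rearranging supply gives Qs = 2P - 48. Without the control the market clears where 114 - P = 2P - 48, i.e. P* = 54 and Q* = 60.
Since 73 > 54, the floor is binding.
At P = 73: Qd = 114 - 73 = 41 and Qs = 2·73 - 48 = 98.
Quantity traded falls to 41. At Q = 41 the demand price is 114 - 41 = 73 and the supply price is (48 + 41)/2 = 44.5.
Deadweight loss = ½ · (73 - 44.5) · (60 - 41) = ½ · 28.5 · 19 = 270.75.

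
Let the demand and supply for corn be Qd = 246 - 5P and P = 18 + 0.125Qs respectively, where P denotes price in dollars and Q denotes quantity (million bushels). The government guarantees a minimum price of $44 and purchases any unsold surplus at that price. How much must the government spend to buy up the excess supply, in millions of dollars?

8008

Rearranging supply gives Qs = 8P - 144. Setting quantity demanded equal to quantity supplied, 246 - 5P = 8P - 144, gives P* = 30 and Q* = 96.
Since 44 > 30, the floor is binding.
At P = 44: Qd = 246 - 5·44 = 26 and Qs = 8·44 - 144 = 208.
Surplus = Qs - Qd = 182.
Government expenditure = surplus × support price = 182 × 44 = 8008.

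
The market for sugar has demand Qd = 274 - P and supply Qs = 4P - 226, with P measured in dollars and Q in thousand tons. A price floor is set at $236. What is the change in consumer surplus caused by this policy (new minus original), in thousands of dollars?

Without the control the market clears where 274 - P = 4P - 226, i.e. P* = 100 and Q* = 174.
Since 236 > 100, the floor is binding.
At P = 236: Qd = 274 - 236 = 38 and Qs = 4·236 - 226 = 718.
Consumer surplus without the control is ½ · (274 - 100) · 174 = 15138.
With the floor, consumers buy 38 units at 236, so CS = ½ · (274 - 236) · 38 = 722.
Change in consumer surplus = 722 - 15138 = -14416.

-14416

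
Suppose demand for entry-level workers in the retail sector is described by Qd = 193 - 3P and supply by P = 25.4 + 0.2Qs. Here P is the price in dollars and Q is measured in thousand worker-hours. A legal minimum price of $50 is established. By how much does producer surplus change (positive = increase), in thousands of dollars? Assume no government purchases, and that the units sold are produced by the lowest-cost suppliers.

Rearranging supply gives Qs = 5P - 127. In a free market, 193 - 3P = 5P - 127 gives the equilibrium P* = 40, Q* = 73.
Since 50 > 40, the floor is binding.
At P = 50: Qd = 193 - 3·50 = 43 and Qs = 5·50 - 127 = 123.
Producer surplus without the control is ½ · (40 - 25.4) · 73 = 532.9.
With the floor, 43 units are sold at 50. The supply price at Q = 43 is 34, so PS = ½ · [(50 - 25.4) + (50 - 34)] · 43 = 872.9.
Change in producer surplus = 872.9 - 532.9 = 340.

340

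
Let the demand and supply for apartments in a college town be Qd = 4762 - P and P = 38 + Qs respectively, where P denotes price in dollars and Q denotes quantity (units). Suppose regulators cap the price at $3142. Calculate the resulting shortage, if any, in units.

0

Rearranging supply gives Qs = P - 38. In a free market, 4762 - P = P - 38 gives the equilibrium P* = 2400, Q* = 2362.
Since 3142 is above P* = 2400, the ceiling does not bind and the free-market outcome prevails.
Since the control does not bind, there is no shortage.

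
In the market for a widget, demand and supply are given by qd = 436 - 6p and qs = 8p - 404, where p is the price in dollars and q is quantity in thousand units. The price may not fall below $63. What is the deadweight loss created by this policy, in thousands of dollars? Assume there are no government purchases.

47.25

Equilibrium: 436 - 6p = 8p - 404, so 840 = 14p and p* = 60, q* = 76.
Since 63 > 60, the floor is binding.
At p = 63: qd = 436 - 6·63 = 58 and qs = 8·63 - 404 = 100.
Quantity traded falls to 58. At q = 58 the demand price is (436 - 58)/6 = 63 and the supply price is (404 + 58)/8 = 57.75.
Deadweight loss = ½ · (63 - 57.75) · (76 - 58) = ½ · 5.25 · 18 = 47.25.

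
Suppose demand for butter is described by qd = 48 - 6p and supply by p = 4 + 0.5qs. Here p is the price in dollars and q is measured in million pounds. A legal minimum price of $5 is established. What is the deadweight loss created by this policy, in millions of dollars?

Rearranging supply gives qs = 2p - 8. Equilibrium: 48 - 6p = 2p - 8, so 56 = 8p and p* = 7, q* = 6.
Since 5 is below p* = 7, the floor does not bind and the free-market outcome prevails.
Since the control does not bind, no trades are prevented and deadweight loss is zero.

0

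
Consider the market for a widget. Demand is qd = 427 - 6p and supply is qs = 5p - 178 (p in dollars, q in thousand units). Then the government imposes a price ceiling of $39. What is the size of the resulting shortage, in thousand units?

In a free market, 427 - 6p = 5p - 178 gives the equilibrium p* = 55, q* = 97.
Because the ceiling (39) lies below the market-clearing price, it is binding.
At p = 39: qd = 427 - 6·39 = 193 and qs = 5·39 - 178 = 17.
Shortage = qd - qs = 193 - 17 = 176.

176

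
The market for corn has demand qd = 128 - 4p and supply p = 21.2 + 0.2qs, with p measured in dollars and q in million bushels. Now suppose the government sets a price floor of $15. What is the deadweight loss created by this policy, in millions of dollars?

Rearranging supply gives qs = 5p - 106. Equilibrium: 128 - 4p = 5p - 106, so 234 = 9p and p* = 26, q* = 24.
The floor of 15 is below the equilibrium price 26, so it is not binding; the market clears at p* = 26, q* = 24.
Since the control does not bind, no trades are prevented and deadweight loss is zero.

0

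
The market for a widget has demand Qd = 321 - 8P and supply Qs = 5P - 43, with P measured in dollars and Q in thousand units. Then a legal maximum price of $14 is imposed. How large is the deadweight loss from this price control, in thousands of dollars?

796.25

Setting quantity demanded equal to quantity supplied, 321 - 8P = 5P - 43, gives P* = 28 and Q* = 97.
Because the ceiling (14) lies below the market-clearing price, it is binding.
At P = 14: Qd = 321 - 8·14 = 209 and Qs = 5·14 - 43 = 27.
Quantity traded falls to 27. At Q = 27 the demand price is (321 - 27)/8 = 36.75 and the supply price is (43 + 27)/5 = 14.
Deadweight loss = ½ · (36.75 - 14) · (97 - 27) = ½ · 22.75 · 70 = 796.25.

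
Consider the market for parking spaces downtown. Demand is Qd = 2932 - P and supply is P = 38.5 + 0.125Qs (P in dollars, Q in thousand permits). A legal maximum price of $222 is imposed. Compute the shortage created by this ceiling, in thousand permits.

Rearranging supply gives Qs = 8P - 308. Equilibrium: 2932 - P = 8P - 308, so 3240 = 9P and P* = 360, Q* = 2572.
The ceiling of 222 is below the equilibrium price 360, so it binds.
At P = 222: Qd = 2932 - 222 = 2710 and Qs = 8·222 - 308 = 1468.
Shortage = Qd - Qs = 2710 - 1468 = 1242.

1242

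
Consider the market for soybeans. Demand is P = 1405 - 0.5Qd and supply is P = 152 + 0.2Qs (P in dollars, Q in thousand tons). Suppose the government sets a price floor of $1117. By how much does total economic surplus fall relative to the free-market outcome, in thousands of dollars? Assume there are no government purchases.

Rearranging demand gives Qd = 2810 - 2P; rearranging supply gives Qs = 5P - 760. Equilibrium: 2810 - 2P = 5P - 760, so 3570 = 7P and P* = 510, Q* = 1790.
Because the floor (1117) lies above the market-clearing price, it is binding.
At P = 1117: Qd = 2810 - 2·1117 = 576 and Qs = 5·1117 - 760 = 4825.
Quantity traded falls to 576. At Q = 576 the demand price is (2810 - 576)/2 = 1117 and the supply price is (760 + 576)/5 = 267.2.
Deadweight loss = ½ · (1117 - 267.2) · (1790 - 576) = ½ · 849.8 · 1214 = 515828.6.

515828.6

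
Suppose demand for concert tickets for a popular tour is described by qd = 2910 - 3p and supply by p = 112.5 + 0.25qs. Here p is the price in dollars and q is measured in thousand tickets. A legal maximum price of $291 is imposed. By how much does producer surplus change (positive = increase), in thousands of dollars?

-206388

Rearranging supply gives qs = 4p - 450. Equilibrium: 2910 - 3p = 4p - 450, so 3360 = 7p and p* = 480, q* = 1470.
The ceiling of 291 is below the equilibrium price 480, so it binds.
At p = 291: qd = 2910 - 3·291 = 2037 and qs = 4·291 - 450 = 714.
Producer surplus without the control is ½ · (480 - 112.5) · 1470 = 270112.5.
With the ceiling, producers sell 714 units at 291, so PS = ½ · (291 - 112.5) · 714 = 63724.5.
Change in producer surplus = 63724.5 - 270112.5 = -206388.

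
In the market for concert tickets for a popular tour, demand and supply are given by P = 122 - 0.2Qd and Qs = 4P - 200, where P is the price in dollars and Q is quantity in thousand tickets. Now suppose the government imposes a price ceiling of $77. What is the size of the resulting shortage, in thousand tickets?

117

Rearranging demand gives Qd = 610 - 5P. In a free market, 610 - 5P = 4P - 200 gives the equilibrium P* = 90, Q* = 160.
The ceiling of 77 is below the equilibrium price 90, so it binds.
At P = 77: Qd = 610 - 5·77 = 225 and Qs = 4·77 - 200 = 108.
Shortage = Qd - Qs = 225 - 108 = 117.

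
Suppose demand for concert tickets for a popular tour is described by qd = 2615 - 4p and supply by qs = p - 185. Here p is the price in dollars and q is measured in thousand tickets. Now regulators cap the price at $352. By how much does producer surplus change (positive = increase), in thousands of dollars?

-56368

Equilibrium: 2615 - 4p = p - 185, so 2800 = 5p and p* = 560, q* = 375.
Because the ceiling (352) lies below the market-clearing price, it is binding.
At p = 352: qd = 2615 - 4·352 = 1207 and qs = 352 - 185 = 167.
Producer surplus without the control is ½ · (560 - 185) · 375 = 70312.5.
With the ceiling, producers sell 167 units at 352, so PS = ½ · (352 - 185) · 167 = 13944.5.
Change in producer surplus = 13944.5 - 70312.5 = -56368.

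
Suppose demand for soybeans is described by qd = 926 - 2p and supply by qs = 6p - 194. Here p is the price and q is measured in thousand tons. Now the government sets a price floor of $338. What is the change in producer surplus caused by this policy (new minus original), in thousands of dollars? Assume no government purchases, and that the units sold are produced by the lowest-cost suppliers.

36432

Without the control the market clears where 926 - 2p = 6p - 194, i.e. p* = 140 and q* = 646.
Because the floor (338) lies above the market-clearing price, it is binding.
At p = 338: qd = 926 - 2·338 = 250 and qs = 6·338 - 194 = 1834.
Producer surplus without the control is ½ · (140 - 97/3) · 646 = 104329/3.
With the floor, 250 units are sold at 338. The supply price at q = 250 is 74, so PS = ½ · [(338 - 97/3) + (338 - 74)] · 250 = 213625/3.
Change in producer surplus = 213625/3 - 104329/3 = 36432.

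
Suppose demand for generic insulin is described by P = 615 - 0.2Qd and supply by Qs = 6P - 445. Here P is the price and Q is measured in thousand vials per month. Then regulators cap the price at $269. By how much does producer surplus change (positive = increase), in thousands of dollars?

-67422

Rearranging demand gives Qd = 3075 - 5P. Setting quantity demanded equal to quantity supplied, 3075 - 5P = 6P - 445, gives P* = 320 and Q* = 1475.
The ceiling of 269 is below the equilibrium price 320, so it binds.
At P = 269: Qd = 3075 - 5·269 = 1730 and Qs = 6·269 - 445 = 1169.
Producer surplus without the control is ½ · (320 - 445/6) · 1475 = 2175625/12.
With the ceiling, producers sell 1169 units at 269, so PS = ½ · (269 - 445/6) · 1169 = 1366561/12.
Change in producer surplus = 1366561/12 - 2175625/12 = -67422.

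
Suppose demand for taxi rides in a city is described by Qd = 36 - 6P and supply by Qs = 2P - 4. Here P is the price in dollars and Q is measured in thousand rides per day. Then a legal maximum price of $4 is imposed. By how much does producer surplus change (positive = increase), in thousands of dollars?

Equilibrium: 36 - 6P = 2P - 4, so 40 = 8P and P* = 5, Q* = 6.
Because the ceiling (4) lies below the market-clearing price, it is binding.
At P = 4: Qd = 36 - 6·4 = 12 and Qs = 2·4 - 4 = 4.
Producer surplus without the control is ½ · (5 - 2) · 6 = 9.
With the ceiling, producers sell 4 units at 4, so PS = ½ · (4 - 2) · 4 = 4.
Change in producer surplus = 4 - 9 = -5.

-5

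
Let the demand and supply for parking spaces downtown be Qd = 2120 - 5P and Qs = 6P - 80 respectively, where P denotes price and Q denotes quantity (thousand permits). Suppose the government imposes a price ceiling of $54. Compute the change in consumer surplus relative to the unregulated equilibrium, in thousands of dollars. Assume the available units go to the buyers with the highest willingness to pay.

Equilibrium: 2120 - 5P = 6P - 80, so 2200 = 11P and P* = 200, Q* = 1120.
Since 54 < 200, the ceiling is binding.
At P = 54: Qd = 2120 - 5·54 = 1850 and Qs = 6·54 - 80 = 244.
Consumer surplus without the control is ½ · (424 - 200) · 1120 = 125440.
With the ceiling, 244 units are sold at 54 (assume they go to the highest-value buyers). The demand price at Q = 244 is 375.2, so CS = ½ · [(424 - 54) + (375.2 - 54)] · 244 = 84326.4.
Change in consumer surplus = 84326.4 - 125440 = -41113.6.

-41113.6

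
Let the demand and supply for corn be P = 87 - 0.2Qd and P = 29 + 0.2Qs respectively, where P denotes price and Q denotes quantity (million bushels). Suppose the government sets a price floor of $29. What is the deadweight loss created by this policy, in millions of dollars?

0

Rearranging demand gives Qd = 435 - 5P; rearranging supply gives Qs = 5P - 145. Equilibrium: 435 - 5P = 5P - 145, so 580 = 10P and P* = 58, Q* = 145.
Since 29 is below P* = 58, the floor does not bind and the free-market outcome prevails.
Since the control does not bind, no trades are prevented and deadweight loss is zero.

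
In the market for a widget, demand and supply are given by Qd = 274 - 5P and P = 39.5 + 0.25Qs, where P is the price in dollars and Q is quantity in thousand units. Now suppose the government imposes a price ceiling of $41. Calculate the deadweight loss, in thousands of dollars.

176.4

Rearranging supply gives Qs = 4P - 158. In a free market, 274 - 5P = 4P - 158 gives the equilibrium P* = 48, Q* = 34.
Since 41 < 48, the ceiling is binding.
At P = 41: Qd = 274 - 5·41 = 69 and Qs = 4·41 - 158 = 6.
Quantity traded falls to 6. At Q = 6 the demand price is (274 - 6)/5 = 53.6 and the supply price is (158 + 6)/4 = 41.
Deadweight loss = ½ · (53.6 - 41) · (34 - 6) = ½ · 12.6 · 28 = 176.4.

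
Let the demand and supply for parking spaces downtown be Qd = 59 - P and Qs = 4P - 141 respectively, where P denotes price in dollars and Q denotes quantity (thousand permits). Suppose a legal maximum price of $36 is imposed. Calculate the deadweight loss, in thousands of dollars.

160

Without the control the market clears where 59 - P = 4P - 141, i.e. P* = 40 and Q* = 19.
Since 36 < 40, the ceiling is binding.
At P = 36: Qd = 59 - 36 = 23 and Qs = 4·36 - 141 = 3.
Quantity traded falls to 3. At Q = 3 the demand price is 59 - 3 = 56 and the supply price is (141 + 3)/4 = 36.
Deadweight loss = ½ · (56 - 36) · (19 - 3) = ½ · 20 · 16 = 160.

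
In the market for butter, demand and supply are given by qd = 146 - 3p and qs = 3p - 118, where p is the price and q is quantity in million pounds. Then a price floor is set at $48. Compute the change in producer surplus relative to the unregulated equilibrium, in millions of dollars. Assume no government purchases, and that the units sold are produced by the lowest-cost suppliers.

In a free market, 146 - 3p = 3p - 118 gives the equilibrium p* = 44, q* = 14.
Since 48 > 44, the floor is binding.
At p = 48: qd = 146 - 3·48 = 2 and qs = 3·48 - 118 = 26.
Producer surplus without the control is ½ · (44 - 118/3) · 14 = 98/3.
With the floor, 2 units are sold at 48. The supply price at q = 2 is 40, so PS = ½ · [(48 - 118/3) + (48 - 40)] · 2 = 50/3.
Change in producer surplus = 50/3 - 98/3 = -16.

-16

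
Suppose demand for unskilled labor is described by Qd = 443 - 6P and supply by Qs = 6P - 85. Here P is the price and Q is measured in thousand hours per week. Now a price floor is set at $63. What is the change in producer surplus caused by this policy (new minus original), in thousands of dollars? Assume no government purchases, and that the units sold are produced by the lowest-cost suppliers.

In a free market, 443 - 6P = 6P - 85 gives the equilibrium P* = 44, Q* = 179.
The floor of 63 is above the equilibrium price 44, so it binds.
At P = 63: Qd = 443 - 6·63 = 65 and Qs = 6·63 - 85 = 293.
Producer surplus without the control is ½ · (44 - 85/6) · 179 = 32041/12.
With the floor, 65 units are sold at 63. The supply price at Q = 65 is 25, so PS = ½ · [(63 - 85/6) + (63 - 25)] · 65 = 33865/12.
Change in producer surplus = 33865/12 - 32041/12 = 152.

152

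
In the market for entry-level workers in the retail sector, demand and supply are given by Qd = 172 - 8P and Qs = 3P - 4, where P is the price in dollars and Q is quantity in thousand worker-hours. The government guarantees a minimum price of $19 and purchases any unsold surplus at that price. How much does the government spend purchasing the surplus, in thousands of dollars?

627

Setting quantity demanded equal to quantity supplied, 172 - 8P = 3P - 4, gives P* = 16 and Q* = 44.
Because the floor (19) lies above the market-clearing price, it is binding.
At P = 19: Qd = 172 - 8·19 = 20 and Qs = 3·19 - 4 = 53.
Surplus = Qs - Qd = 33.
Government expenditure = surplus × support price = 33 × 19 = 627.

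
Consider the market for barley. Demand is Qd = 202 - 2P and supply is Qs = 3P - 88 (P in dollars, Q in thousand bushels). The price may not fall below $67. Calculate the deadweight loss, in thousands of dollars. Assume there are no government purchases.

135

Equilibrium: 202 - 2P = 3P - 88, so 290 = 5P and P* = 58, Q* = 86.
Because the floor (67) lies above the market-clearing price, it is binding.
At P = 67: Qd = 202 - 2·67 = 68 and Qs = 3·67 - 88 = 113.
Quantity traded falls to 68. At Q = 68 the demand price is (202 - 68)/2 = 67 and the supply price is (88 + 68)/3 = 52.
Deadweight loss = ½ · (67 - 52) · (86 - 68) = ½ · 15 · 18 = 135.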